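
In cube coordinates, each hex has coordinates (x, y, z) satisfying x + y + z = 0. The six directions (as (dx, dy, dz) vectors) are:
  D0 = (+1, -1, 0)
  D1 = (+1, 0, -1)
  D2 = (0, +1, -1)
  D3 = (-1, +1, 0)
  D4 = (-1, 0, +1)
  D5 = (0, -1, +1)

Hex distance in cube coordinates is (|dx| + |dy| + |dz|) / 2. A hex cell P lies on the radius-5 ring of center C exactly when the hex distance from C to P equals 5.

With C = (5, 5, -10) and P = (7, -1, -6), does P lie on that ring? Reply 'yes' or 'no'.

Answer: no

Derivation:
|px - cx| = |7 - 5| = 2
|py - cy| = |-1 - 5| = 6
|pz - cz| = |-6 - (-10)| = 4
distance = (2+6+4)/2 = 12/2 = 6
radius = 5; distance != radius -> no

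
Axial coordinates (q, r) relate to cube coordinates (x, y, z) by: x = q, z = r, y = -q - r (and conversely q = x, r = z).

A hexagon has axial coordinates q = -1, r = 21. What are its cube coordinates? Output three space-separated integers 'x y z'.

Answer: -1 -20 21

Derivation:
x = q = -1
z = r = 21
y = -x - z = -(-1) - (21) = -20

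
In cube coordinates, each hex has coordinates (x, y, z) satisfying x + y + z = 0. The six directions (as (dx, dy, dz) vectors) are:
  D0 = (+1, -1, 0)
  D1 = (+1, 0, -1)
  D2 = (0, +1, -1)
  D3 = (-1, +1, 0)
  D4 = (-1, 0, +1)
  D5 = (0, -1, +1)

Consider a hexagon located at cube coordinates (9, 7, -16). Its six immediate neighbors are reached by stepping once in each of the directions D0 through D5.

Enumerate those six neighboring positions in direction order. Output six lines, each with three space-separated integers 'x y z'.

Center: (9, 7, -16). Add each direction:
  D0: (9, 7, -16) + (1, -1, 0) = (10, 6, -16)
  D1: (9, 7, -16) + (1, 0, -1) = (10, 7, -17)
  D2: (9, 7, -16) + (0, 1, -1) = (9, 8, -17)
  D3: (9, 7, -16) + (-1, 1, 0) = (8, 8, -16)
  D4: (9, 7, -16) + (-1, 0, 1) = (8, 7, -15)
  D5: (9, 7, -16) + (0, -1, 1) = (9, 6, -15)

Answer: 10 6 -16
10 7 -17
9 8 -17
8 8 -16
8 7 -15
9 6 -15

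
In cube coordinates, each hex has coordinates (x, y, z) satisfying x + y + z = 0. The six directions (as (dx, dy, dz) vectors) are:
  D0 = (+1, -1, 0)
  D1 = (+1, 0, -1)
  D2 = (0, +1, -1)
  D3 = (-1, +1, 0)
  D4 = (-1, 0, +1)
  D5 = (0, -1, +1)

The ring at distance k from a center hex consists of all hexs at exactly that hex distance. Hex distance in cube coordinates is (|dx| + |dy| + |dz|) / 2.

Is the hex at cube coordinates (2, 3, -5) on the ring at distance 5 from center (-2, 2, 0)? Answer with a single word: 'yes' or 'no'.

|px - cx| = |2 - (-2)| = 4
|py - cy| = |3 - 2| = 1
|pz - cz| = |-5 - 0| = 5
distance = (4+1+5)/2 = 10/2 = 5
radius = 5; distance == radius -> yes

Answer: yes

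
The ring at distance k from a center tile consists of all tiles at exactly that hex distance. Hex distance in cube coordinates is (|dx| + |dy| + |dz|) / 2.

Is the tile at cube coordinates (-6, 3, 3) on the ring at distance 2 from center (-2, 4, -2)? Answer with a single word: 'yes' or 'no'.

Answer: no

Derivation:
|px - cx| = |-6 - (-2)| = 4
|py - cy| = |3 - 4| = 1
|pz - cz| = |3 - (-2)| = 5
distance = (4+1+5)/2 = 10/2 = 5
radius = 2; distance != radius -> no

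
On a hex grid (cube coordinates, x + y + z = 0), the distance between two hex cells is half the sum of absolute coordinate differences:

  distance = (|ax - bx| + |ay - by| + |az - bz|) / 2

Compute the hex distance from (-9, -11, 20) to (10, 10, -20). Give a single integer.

|ax - bx| = |-9 - 10| = 19
|ay - by| = |-11 - 10| = 21
|az - bz| = |20 - (-20)| = 40
distance = (19 + 21 + 40) / 2 = 80 / 2 = 40

Answer: 40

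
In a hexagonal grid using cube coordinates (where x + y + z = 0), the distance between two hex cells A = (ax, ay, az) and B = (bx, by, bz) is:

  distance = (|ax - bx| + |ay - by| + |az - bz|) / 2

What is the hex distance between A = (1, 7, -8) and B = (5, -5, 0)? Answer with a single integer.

|ax - bx| = |1 - 5| = 4
|ay - by| = |7 - (-5)| = 12
|az - bz| = |-8 - 0| = 8
distance = (4 + 12 + 8) / 2 = 24 / 2 = 12

Answer: 12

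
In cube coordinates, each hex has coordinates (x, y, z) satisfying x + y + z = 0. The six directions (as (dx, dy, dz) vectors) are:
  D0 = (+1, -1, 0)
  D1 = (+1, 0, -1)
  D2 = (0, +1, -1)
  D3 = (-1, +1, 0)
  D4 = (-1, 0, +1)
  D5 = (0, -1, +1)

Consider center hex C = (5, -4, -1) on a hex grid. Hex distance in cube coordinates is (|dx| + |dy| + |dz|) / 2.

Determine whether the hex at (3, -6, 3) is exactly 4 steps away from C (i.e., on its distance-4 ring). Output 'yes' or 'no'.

|px - cx| = |3 - 5| = 2
|py - cy| = |-6 - (-4)| = 2
|pz - cz| = |3 - (-1)| = 4
distance = (2+2+4)/2 = 8/2 = 4
radius = 4; distance == radius -> yes

Answer: yes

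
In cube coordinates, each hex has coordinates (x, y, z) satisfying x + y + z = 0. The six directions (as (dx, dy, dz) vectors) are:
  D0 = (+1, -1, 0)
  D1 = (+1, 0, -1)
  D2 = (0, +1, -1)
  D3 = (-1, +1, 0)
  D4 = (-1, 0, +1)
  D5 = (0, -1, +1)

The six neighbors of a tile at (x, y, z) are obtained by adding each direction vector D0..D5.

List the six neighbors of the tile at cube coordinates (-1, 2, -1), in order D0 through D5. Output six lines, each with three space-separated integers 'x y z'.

Answer: 0 1 -1
0 2 -2
-1 3 -2
-2 3 -1
-2 2 0
-1 1 0

Derivation:
Center: (-1, 2, -1). Add each direction:
  D0: (-1, 2, -1) + (1, -1, 0) = (0, 1, -1)
  D1: (-1, 2, -1) + (1, 0, -1) = (0, 2, -2)
  D2: (-1, 2, -1) + (0, 1, -1) = (-1, 3, -2)
  D3: (-1, 2, -1) + (-1, 1, 0) = (-2, 3, -1)
  D4: (-1, 2, -1) + (-1, 0, 1) = (-2, 2, 0)
  D5: (-1, 2, -1) + (0, -1, 1) = (-1, 1, 0)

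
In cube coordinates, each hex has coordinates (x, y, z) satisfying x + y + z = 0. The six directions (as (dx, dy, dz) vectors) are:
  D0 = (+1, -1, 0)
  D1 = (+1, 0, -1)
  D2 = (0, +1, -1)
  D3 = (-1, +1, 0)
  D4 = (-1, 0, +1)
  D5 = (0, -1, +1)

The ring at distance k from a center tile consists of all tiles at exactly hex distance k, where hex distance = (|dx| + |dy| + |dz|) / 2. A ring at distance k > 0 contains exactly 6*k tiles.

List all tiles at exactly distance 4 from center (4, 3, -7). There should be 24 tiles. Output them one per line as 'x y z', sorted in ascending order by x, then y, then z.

Answer: 0 3 -3
0 4 -4
0 5 -5
0 6 -6
0 7 -7
1 2 -3
1 7 -8
2 1 -3
2 7 -9
3 0 -3
3 7 -10
4 -1 -3
4 7 -11
5 -1 -4
5 6 -11
6 -1 -5
6 5 -11
7 -1 -6
7 4 -11
8 -1 -7
8 0 -8
8 1 -9
8 2 -10
8 3 -11

Derivation:
Walk ring at distance 4 from (4, 3, -7):
Start at center + D4*4 = (0, 3, -3)
  hex 0: (0, 3, -3)
  hex 1: (1, 2, -3)
  hex 2: (2, 1, -3)
  hex 3: (3, 0, -3)
  hex 4: (4, -1, -3)
  hex 5: (5, -1, -4)
  hex 6: (6, -1, -5)
  hex 7: (7, -1, -6)
  hex 8: (8, -1, -7)
  hex 9: (8, 0, -8)
  hex 10: (8, 1, -9)
  hex 11: (8, 2, -10)
  hex 12: (8, 3, -11)
  hex 13: (7, 4, -11)
  hex 14: (6, 5, -11)
  hex 15: (5, 6, -11)
  hex 16: (4, 7, -11)
  hex 17: (3, 7, -10)
  hex 18: (2, 7, -9)
  hex 19: (1, 7, -8)
  hex 20: (0, 7, -7)
  hex 21: (0, 6, -6)
  hex 22: (0, 5, -5)
  hex 23: (0, 4, -4)
Sorted: 24 hexes.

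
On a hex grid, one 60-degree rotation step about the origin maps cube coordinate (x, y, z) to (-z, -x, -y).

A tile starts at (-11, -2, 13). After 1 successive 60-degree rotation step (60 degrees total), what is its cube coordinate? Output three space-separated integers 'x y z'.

Start: (-11, -2, 13)
Step 1: (-11, -2, 13) -> (-(13), -(-11), -(-2)) = (-13, 11, 2)

Answer: -13 11 2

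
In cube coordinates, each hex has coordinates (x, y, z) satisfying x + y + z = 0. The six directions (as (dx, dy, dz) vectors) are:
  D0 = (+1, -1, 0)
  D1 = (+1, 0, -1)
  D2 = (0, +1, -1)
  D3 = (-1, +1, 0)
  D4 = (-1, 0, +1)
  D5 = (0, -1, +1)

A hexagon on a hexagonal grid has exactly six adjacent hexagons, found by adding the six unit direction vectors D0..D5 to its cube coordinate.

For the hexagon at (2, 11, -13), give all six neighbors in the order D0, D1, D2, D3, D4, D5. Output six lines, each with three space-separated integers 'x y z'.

Answer: 3 10 -13
3 11 -14
2 12 -14
1 12 -13
1 11 -12
2 10 -12

Derivation:
Center: (2, 11, -13). Add each direction:
  D0: (2, 11, -13) + (1, -1, 0) = (3, 10, -13)
  D1: (2, 11, -13) + (1, 0, -1) = (3, 11, -14)
  D2: (2, 11, -13) + (0, 1, -1) = (2, 12, -14)
  D3: (2, 11, -13) + (-1, 1, 0) = (1, 12, -13)
  D4: (2, 11, -13) + (-1, 0, 1) = (1, 11, -12)
  D5: (2, 11, -13) + (0, -1, 1) = (2, 10, -12)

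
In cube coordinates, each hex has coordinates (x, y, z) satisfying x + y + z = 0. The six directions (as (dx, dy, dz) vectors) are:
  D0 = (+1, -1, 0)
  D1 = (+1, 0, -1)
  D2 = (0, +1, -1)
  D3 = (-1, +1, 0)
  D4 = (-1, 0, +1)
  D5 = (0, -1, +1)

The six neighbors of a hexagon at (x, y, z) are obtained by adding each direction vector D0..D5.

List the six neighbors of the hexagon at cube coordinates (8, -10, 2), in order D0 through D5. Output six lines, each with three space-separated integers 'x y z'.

Answer: 9 -11 2
9 -10 1
8 -9 1
7 -9 2
7 -10 3
8 -11 3

Derivation:
Center: (8, -10, 2). Add each direction:
  D0: (8, -10, 2) + (1, -1, 0) = (9, -11, 2)
  D1: (8, -10, 2) + (1, 0, -1) = (9, -10, 1)
  D2: (8, -10, 2) + (0, 1, -1) = (8, -9, 1)
  D3: (8, -10, 2) + (-1, 1, 0) = (7, -9, 2)
  D4: (8, -10, 2) + (-1, 0, 1) = (7, -10, 3)
  D5: (8, -10, 2) + (0, -1, 1) = (8, -11, 3)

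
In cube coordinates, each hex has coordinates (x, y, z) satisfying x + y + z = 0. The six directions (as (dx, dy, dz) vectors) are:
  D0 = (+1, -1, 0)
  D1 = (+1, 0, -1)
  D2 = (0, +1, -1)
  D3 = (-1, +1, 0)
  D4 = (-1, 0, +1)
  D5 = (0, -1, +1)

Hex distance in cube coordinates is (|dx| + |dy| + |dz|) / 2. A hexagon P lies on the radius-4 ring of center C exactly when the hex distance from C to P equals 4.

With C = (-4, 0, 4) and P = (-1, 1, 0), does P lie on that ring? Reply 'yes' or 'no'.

Answer: yes

Derivation:
|px - cx| = |-1 - (-4)| = 3
|py - cy| = |1 - 0| = 1
|pz - cz| = |0 - 4| = 4
distance = (3+1+4)/2 = 8/2 = 4
radius = 4; distance == radius -> yes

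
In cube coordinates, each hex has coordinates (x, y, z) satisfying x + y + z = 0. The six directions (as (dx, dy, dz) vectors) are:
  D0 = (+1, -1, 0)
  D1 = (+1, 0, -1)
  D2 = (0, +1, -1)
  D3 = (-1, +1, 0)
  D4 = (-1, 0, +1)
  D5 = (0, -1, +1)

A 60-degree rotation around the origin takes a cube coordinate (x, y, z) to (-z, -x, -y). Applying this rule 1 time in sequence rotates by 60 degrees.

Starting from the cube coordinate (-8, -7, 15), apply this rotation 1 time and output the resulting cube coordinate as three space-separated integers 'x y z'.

Answer: -15 8 7

Derivation:
Start: (-8, -7, 15)
Step 1: (-8, -7, 15) -> (-(15), -(-8), -(-7)) = (-15, 8, 7)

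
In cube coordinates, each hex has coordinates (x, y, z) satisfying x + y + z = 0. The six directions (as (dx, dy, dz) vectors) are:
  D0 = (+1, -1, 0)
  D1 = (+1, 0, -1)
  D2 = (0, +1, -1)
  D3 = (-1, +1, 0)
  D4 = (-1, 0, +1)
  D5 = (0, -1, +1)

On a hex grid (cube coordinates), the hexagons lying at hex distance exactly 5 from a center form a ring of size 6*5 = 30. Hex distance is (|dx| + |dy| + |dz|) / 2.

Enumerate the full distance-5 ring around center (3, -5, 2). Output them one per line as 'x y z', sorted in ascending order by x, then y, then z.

Answer: -2 -5 7
-2 -4 6
-2 -3 5
-2 -2 4
-2 -1 3
-2 0 2
-1 -6 7
-1 0 1
0 -7 7
0 0 0
1 -8 7
1 0 -1
2 -9 7
2 0 -2
3 -10 7
3 0 -3
4 -10 6
4 -1 -3
5 -10 5
5 -2 -3
6 -10 4
6 -3 -3
7 -10 3
7 -4 -3
8 -10 2
8 -9 1
8 -8 0
8 -7 -1
8 -6 -2
8 -5 -3

Derivation:
Walk ring at distance 5 from (3, -5, 2):
Start at center + D4*5 = (-2, -5, 7)
  hex 0: (-2, -5, 7)
  hex 1: (-1, -6, 7)
  hex 2: (0, -7, 7)
  hex 3: (1, -8, 7)
  hex 4: (2, -9, 7)
  hex 5: (3, -10, 7)
  hex 6: (4, -10, 6)
  hex 7: (5, -10, 5)
  hex 8: (6, -10, 4)
  hex 9: (7, -10, 3)
  hex 10: (8, -10, 2)
  hex 11: (8, -9, 1)
  hex 12: (8, -8, 0)
  hex 13: (8, -7, -1)
  hex 14: (8, -6, -2)
  hex 15: (8, -5, -3)
  hex 16: (7, -4, -3)
  hex 17: (6, -3, -3)
  hex 18: (5, -2, -3)
  hex 19: (4, -1, -3)
  hex 20: (3, 0, -3)
  hex 21: (2, 0, -2)
  hex 22: (1, 0, -1)
  hex 23: (0, 0, 0)
  hex 24: (-1, 0, 1)
  hex 25: (-2, 0, 2)
  hex 26: (-2, -1, 3)
  hex 27: (-2, -2, 4)
  hex 28: (-2, -3, 5)
  hex 29: (-2, -4, 6)
Sorted: 30 hexes.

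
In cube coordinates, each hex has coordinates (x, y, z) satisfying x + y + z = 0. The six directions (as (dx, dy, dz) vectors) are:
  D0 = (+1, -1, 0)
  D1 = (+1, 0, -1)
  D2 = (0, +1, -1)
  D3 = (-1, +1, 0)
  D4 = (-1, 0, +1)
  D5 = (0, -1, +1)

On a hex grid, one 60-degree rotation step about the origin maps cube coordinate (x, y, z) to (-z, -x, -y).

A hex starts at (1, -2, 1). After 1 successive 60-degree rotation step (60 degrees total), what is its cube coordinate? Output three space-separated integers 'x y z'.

Start: (1, -2, 1)
Step 1: (1, -2, 1) -> (-(1), -(1), -(-2)) = (-1, -1, 2)

Answer: -1 -1 2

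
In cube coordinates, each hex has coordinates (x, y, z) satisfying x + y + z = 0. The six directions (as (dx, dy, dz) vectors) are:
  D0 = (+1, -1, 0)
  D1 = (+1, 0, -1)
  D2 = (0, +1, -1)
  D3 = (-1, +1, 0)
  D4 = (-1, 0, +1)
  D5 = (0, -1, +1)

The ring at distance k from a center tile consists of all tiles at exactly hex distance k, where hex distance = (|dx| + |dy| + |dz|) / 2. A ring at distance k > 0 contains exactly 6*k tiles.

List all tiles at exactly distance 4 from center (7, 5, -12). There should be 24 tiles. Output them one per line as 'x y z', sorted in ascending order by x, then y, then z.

Walk ring at distance 4 from (7, 5, -12):
Start at center + D4*4 = (3, 5, -8)
  hex 0: (3, 5, -8)
  hex 1: (4, 4, -8)
  hex 2: (5, 3, -8)
  hex 3: (6, 2, -8)
  hex 4: (7, 1, -8)
  hex 5: (8, 1, -9)
  hex 6: (9, 1, -10)
  hex 7: (10, 1, -11)
  hex 8: (11, 1, -12)
  hex 9: (11, 2, -13)
  hex 10: (11, 3, -14)
  hex 11: (11, 4, -15)
  hex 12: (11, 5, -16)
  hex 13: (10, 6, -16)
  hex 14: (9, 7, -16)
  hex 15: (8, 8, -16)
  hex 16: (7, 9, -16)
  hex 17: (6, 9, -15)
  hex 18: (5, 9, -14)
  hex 19: (4, 9, -13)
  hex 20: (3, 9, -12)
  hex 21: (3, 8, -11)
  hex 22: (3, 7, -10)
  hex 23: (3, 6, -9)
Sorted: 24 hexes.

Answer: 3 5 -8
3 6 -9
3 7 -10
3 8 -11
3 9 -12
4 4 -8
4 9 -13
5 3 -8
5 9 -14
6 2 -8
6 9 -15
7 1 -8
7 9 -16
8 1 -9
8 8 -16
9 1 -10
9 7 -16
10 1 -11
10 6 -16
11 1 -12
11 2 -13
11 3 -14
11 4 -15
11 5 -16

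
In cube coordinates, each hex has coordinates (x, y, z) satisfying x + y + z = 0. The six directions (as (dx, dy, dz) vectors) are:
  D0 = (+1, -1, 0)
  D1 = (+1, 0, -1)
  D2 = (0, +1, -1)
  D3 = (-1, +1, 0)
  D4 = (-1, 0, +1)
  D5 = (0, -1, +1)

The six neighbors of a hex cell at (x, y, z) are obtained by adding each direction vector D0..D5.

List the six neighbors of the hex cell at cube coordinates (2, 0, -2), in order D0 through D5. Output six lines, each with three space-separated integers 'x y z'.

Answer: 3 -1 -2
3 0 -3
2 1 -3
1 1 -2
1 0 -1
2 -1 -1

Derivation:
Center: (2, 0, -2). Add each direction:
  D0: (2, 0, -2) + (1, -1, 0) = (3, -1, -2)
  D1: (2, 0, -2) + (1, 0, -1) = (3, 0, -3)
  D2: (2, 0, -2) + (0, 1, -1) = (2, 1, -3)
  D3: (2, 0, -2) + (-1, 1, 0) = (1, 1, -2)
  D4: (2, 0, -2) + (-1, 0, 1) = (1, 0, -1)
  D5: (2, 0, -2) + (0, -1, 1) = (2, -1, -1)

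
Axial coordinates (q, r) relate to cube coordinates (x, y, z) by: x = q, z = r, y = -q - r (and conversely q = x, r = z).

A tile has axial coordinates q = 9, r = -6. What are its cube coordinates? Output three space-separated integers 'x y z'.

x = q = 9
z = r = -6
y = -x - z = -(9) - (-6) = -3

Answer: 9 -3 -6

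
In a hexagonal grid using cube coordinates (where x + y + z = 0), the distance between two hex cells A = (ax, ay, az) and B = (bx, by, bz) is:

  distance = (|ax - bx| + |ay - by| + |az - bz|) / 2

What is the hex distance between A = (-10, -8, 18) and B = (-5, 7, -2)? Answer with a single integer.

Answer: 20

Derivation:
|ax - bx| = |-10 - (-5)| = 5
|ay - by| = |-8 - 7| = 15
|az - bz| = |18 - (-2)| = 20
distance = (5 + 15 + 20) / 2 = 40 / 2 = 20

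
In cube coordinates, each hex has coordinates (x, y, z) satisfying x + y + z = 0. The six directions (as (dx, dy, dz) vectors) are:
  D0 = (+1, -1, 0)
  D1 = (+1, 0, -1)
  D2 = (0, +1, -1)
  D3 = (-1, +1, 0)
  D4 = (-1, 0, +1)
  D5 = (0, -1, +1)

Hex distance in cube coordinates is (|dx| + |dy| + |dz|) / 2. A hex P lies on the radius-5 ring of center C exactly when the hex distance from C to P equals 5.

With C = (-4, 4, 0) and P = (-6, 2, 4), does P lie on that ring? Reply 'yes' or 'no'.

|px - cx| = |-6 - (-4)| = 2
|py - cy| = |2 - 4| = 2
|pz - cz| = |4 - 0| = 4
distance = (2+2+4)/2 = 8/2 = 4
radius = 5; distance != radius -> no

Answer: no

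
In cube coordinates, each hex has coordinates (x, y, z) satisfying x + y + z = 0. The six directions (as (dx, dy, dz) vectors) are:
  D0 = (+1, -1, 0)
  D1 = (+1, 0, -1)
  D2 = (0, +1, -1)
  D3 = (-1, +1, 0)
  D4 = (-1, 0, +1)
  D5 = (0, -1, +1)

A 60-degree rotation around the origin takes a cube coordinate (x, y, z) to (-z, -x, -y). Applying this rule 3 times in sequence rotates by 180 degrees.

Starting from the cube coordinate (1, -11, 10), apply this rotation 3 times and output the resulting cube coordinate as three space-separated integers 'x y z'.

Start: (1, -11, 10)
Step 1: (1, -11, 10) -> (-(10), -(1), -(-11)) = (-10, -1, 11)
Step 2: (-10, -1, 11) -> (-(11), -(-10), -(-1)) = (-11, 10, 1)
Step 3: (-11, 10, 1) -> (-(1), -(-11), -(10)) = (-1, 11, -10)

Answer: -1 11 -10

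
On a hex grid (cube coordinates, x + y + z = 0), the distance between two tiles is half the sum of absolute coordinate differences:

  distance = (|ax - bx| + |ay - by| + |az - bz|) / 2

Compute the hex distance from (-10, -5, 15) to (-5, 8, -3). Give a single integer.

Answer: 18

Derivation:
|ax - bx| = |-10 - (-5)| = 5
|ay - by| = |-5 - 8| = 13
|az - bz| = |15 - (-3)| = 18
distance = (5 + 13 + 18) / 2 = 36 / 2 = 18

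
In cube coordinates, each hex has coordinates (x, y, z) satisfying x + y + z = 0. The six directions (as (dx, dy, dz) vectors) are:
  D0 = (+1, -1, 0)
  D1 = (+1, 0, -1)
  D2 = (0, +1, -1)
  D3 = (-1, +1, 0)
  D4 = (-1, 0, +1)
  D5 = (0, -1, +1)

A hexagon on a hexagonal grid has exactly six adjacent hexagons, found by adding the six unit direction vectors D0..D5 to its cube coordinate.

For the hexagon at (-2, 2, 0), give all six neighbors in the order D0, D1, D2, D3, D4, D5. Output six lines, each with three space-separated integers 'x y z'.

Center: (-2, 2, 0). Add each direction:
  D0: (-2, 2, 0) + (1, -1, 0) = (-1, 1, 0)
  D1: (-2, 2, 0) + (1, 0, -1) = (-1, 2, -1)
  D2: (-2, 2, 0) + (0, 1, -1) = (-2, 3, -1)
  D3: (-2, 2, 0) + (-1, 1, 0) = (-3, 3, 0)
  D4: (-2, 2, 0) + (-1, 0, 1) = (-3, 2, 1)
  D5: (-2, 2, 0) + (0, -1, 1) = (-2, 1, 1)

Answer: -1 1 0
-1 2 -1
-2 3 -1
-3 3 0
-3 2 1
-2 1 1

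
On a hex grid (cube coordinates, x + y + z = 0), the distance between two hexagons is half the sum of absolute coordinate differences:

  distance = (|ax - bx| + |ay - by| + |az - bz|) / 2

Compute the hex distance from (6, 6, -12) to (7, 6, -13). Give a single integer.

Answer: 1

Derivation:
|ax - bx| = |6 - 7| = 1
|ay - by| = |6 - 6| = 0
|az - bz| = |-12 - (-13)| = 1
distance = (1 + 0 + 1) / 2 = 2 / 2 = 1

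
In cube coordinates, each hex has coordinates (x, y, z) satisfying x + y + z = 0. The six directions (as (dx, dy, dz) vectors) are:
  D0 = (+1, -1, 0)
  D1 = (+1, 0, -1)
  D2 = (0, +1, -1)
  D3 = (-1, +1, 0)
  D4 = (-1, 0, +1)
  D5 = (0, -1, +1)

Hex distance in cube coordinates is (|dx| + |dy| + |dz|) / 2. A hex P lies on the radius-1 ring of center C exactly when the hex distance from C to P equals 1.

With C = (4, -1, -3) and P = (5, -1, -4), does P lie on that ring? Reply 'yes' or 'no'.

Answer: yes

Derivation:
|px - cx| = |5 - 4| = 1
|py - cy| = |-1 - (-1)| = 0
|pz - cz| = |-4 - (-3)| = 1
distance = (1+0+1)/2 = 2/2 = 1
radius = 1; distance == radius -> yes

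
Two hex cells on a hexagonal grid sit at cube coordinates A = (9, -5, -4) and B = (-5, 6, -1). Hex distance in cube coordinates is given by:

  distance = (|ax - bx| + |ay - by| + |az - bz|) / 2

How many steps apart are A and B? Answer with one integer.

|ax - bx| = |9 - (-5)| = 14
|ay - by| = |-5 - 6| = 11
|az - bz| = |-4 - (-1)| = 3
distance = (14 + 11 + 3) / 2 = 28 / 2 = 14

Answer: 14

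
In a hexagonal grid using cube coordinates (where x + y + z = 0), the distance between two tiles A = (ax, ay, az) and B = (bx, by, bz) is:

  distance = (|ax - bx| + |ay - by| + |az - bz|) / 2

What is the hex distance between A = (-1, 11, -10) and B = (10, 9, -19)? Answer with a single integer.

Answer: 11

Derivation:
|ax - bx| = |-1 - 10| = 11
|ay - by| = |11 - 9| = 2
|az - bz| = |-10 - (-19)| = 9
distance = (11 + 2 + 9) / 2 = 22 / 2 = 11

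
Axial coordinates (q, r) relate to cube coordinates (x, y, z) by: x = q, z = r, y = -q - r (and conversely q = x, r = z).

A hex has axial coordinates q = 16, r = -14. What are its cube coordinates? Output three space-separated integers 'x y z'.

x = q = 16
z = r = -14
y = -x - z = -(16) - (-14) = -2

Answer: 16 -2 -14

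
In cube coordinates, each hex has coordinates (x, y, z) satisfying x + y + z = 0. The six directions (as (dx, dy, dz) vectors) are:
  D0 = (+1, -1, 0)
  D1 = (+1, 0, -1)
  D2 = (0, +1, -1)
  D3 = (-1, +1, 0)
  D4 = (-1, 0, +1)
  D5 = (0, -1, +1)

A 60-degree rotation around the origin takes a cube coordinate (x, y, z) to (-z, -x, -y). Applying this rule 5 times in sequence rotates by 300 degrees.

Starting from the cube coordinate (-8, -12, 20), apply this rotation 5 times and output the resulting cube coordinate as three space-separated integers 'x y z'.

Start: (-8, -12, 20)
Step 1: (-8, -12, 20) -> (-(20), -(-8), -(-12)) = (-20, 8, 12)
Step 2: (-20, 8, 12) -> (-(12), -(-20), -(8)) = (-12, 20, -8)
Step 3: (-12, 20, -8) -> (-(-8), -(-12), -(20)) = (8, 12, -20)
Step 4: (8, 12, -20) -> (-(-20), -(8), -(12)) = (20, -8, -12)
Step 5: (20, -8, -12) -> (-(-12), -(20), -(-8)) = (12, -20, 8)

Answer: 12 -20 8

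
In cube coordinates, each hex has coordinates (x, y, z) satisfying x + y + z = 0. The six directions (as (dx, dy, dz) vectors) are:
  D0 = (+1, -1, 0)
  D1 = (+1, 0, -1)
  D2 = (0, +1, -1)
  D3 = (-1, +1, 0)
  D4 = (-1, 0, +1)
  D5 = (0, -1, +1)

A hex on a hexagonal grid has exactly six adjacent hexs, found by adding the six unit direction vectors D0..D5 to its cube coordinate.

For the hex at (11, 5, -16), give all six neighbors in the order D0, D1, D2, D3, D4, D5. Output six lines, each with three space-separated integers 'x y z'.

Center: (11, 5, -16). Add each direction:
  D0: (11, 5, -16) + (1, -1, 0) = (12, 4, -16)
  D1: (11, 5, -16) + (1, 0, -1) = (12, 5, -17)
  D2: (11, 5, -16) + (0, 1, -1) = (11, 6, -17)
  D3: (11, 5, -16) + (-1, 1, 0) = (10, 6, -16)
  D4: (11, 5, -16) + (-1, 0, 1) = (10, 5, -15)
  D5: (11, 5, -16) + (0, -1, 1) = (11, 4, -15)

Answer: 12 4 -16
12 5 -17
11 6 -17
10 6 -16
10 5 -15
11 4 -15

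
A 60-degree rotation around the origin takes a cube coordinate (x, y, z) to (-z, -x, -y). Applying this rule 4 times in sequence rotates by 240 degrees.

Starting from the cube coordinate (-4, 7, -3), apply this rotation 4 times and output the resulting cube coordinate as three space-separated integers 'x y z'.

Start: (-4, 7, -3)
Step 1: (-4, 7, -3) -> (-(-3), -(-4), -(7)) = (3, 4, -7)
Step 2: (3, 4, -7) -> (-(-7), -(3), -(4)) = (7, -3, -4)
Step 3: (7, -3, -4) -> (-(-4), -(7), -(-3)) = (4, -7, 3)
Step 4: (4, -7, 3) -> (-(3), -(4), -(-7)) = (-3, -4, 7)

Answer: -3 -4 7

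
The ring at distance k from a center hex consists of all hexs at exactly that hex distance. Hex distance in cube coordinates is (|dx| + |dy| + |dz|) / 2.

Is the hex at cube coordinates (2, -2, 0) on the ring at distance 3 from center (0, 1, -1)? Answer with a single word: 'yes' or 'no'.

Answer: yes

Derivation:
|px - cx| = |2 - 0| = 2
|py - cy| = |-2 - 1| = 3
|pz - cz| = |0 - (-1)| = 1
distance = (2+3+1)/2 = 6/2 = 3
radius = 3; distance == radius -> yes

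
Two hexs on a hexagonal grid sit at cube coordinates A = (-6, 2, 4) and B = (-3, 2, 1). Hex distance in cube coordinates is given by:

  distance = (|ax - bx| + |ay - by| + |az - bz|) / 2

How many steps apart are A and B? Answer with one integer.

Answer: 3

Derivation:
|ax - bx| = |-6 - (-3)| = 3
|ay - by| = |2 - 2| = 0
|az - bz| = |4 - 1| = 3
distance = (3 + 0 + 3) / 2 = 6 / 2 = 3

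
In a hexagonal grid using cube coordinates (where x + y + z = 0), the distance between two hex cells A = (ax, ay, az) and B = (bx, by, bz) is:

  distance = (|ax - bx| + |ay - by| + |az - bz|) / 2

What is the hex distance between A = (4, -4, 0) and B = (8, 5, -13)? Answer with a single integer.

|ax - bx| = |4 - 8| = 4
|ay - by| = |-4 - 5| = 9
|az - bz| = |0 - (-13)| = 13
distance = (4 + 9 + 13) / 2 = 26 / 2 = 13

Answer: 13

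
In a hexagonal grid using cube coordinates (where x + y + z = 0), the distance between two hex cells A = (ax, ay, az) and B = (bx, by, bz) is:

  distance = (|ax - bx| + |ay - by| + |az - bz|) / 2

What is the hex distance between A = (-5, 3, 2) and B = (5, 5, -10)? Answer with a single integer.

|ax - bx| = |-5 - 5| = 10
|ay - by| = |3 - 5| = 2
|az - bz| = |2 - (-10)| = 12
distance = (10 + 2 + 12) / 2 = 24 / 2 = 12

Answer: 12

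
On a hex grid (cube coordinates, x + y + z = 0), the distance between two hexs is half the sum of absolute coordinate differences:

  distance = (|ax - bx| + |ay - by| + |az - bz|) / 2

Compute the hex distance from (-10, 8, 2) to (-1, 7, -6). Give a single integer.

Answer: 9

Derivation:
|ax - bx| = |-10 - (-1)| = 9
|ay - by| = |8 - 7| = 1
|az - bz| = |2 - (-6)| = 8
distance = (9 + 1 + 8) / 2 = 18 / 2 = 9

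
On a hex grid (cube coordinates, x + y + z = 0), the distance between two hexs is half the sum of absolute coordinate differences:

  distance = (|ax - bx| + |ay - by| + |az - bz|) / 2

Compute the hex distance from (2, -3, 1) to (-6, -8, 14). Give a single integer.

|ax - bx| = |2 - (-6)| = 8
|ay - by| = |-3 - (-8)| = 5
|az - bz| = |1 - 14| = 13
distance = (8 + 5 + 13) / 2 = 26 / 2 = 13

Answer: 13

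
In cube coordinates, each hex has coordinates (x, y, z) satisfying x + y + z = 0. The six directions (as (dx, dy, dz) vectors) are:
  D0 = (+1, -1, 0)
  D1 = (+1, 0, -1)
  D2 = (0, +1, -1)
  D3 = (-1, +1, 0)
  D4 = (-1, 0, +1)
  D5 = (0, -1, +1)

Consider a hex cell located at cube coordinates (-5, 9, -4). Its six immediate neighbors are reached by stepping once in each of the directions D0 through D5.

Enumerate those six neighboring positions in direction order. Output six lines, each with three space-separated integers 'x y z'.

Center: (-5, 9, -4). Add each direction:
  D0: (-5, 9, -4) + (1, -1, 0) = (-4, 8, -4)
  D1: (-5, 9, -4) + (1, 0, -1) = (-4, 9, -5)
  D2: (-5, 9, -4) + (0, 1, -1) = (-5, 10, -5)
  D3: (-5, 9, -4) + (-1, 1, 0) = (-6, 10, -4)
  D4: (-5, 9, -4) + (-1, 0, 1) = (-6, 9, -3)
  D5: (-5, 9, -4) + (0, -1, 1) = (-5, 8, -3)

Answer: -4 8 -4
-4 9 -5
-5 10 -5
-6 10 -4
-6 9 -3
-5 8 -3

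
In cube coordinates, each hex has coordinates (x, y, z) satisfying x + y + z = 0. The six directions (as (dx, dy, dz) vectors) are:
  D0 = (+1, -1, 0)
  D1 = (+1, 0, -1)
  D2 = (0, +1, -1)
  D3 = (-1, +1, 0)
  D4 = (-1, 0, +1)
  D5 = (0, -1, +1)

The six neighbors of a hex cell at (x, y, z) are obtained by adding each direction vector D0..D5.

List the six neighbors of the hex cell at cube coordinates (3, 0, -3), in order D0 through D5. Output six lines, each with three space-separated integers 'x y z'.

Answer: 4 -1 -3
4 0 -4
3 1 -4
2 1 -3
2 0 -2
3 -1 -2

Derivation:
Center: (3, 0, -3). Add each direction:
  D0: (3, 0, -3) + (1, -1, 0) = (4, -1, -3)
  D1: (3, 0, -3) + (1, 0, -1) = (4, 0, -4)
  D2: (3, 0, -3) + (0, 1, -1) = (3, 1, -4)
  D3: (3, 0, -3) + (-1, 1, 0) = (2, 1, -3)
  D4: (3, 0, -3) + (-1, 0, 1) = (2, 0, -2)
  D5: (3, 0, -3) + (0, -1, 1) = (3, -1, -2)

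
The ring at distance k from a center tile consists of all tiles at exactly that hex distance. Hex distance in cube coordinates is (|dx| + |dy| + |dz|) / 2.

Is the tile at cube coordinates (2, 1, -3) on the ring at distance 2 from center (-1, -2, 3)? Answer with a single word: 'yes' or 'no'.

|px - cx| = |2 - (-1)| = 3
|py - cy| = |1 - (-2)| = 3
|pz - cz| = |-3 - 3| = 6
distance = (3+3+6)/2 = 12/2 = 6
radius = 2; distance != radius -> no

Answer: no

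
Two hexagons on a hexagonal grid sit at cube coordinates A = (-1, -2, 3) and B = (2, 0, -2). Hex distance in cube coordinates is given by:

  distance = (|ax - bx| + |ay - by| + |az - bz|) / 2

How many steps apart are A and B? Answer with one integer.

|ax - bx| = |-1 - 2| = 3
|ay - by| = |-2 - 0| = 2
|az - bz| = |3 - (-2)| = 5
distance = (3 + 2 + 5) / 2 = 10 / 2 = 5

Answer: 5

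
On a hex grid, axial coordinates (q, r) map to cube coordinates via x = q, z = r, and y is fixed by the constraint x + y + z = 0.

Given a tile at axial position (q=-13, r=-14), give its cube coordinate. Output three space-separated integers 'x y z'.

Answer: -13 27 -14

Derivation:
x = q = -13
z = r = -14
y = -x - z = -(-13) - (-14) = 27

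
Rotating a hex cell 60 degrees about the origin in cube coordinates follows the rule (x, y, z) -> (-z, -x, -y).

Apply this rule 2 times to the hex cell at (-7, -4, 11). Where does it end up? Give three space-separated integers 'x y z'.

Answer: -4 11 -7

Derivation:
Start: (-7, -4, 11)
Step 1: (-7, -4, 11) -> (-(11), -(-7), -(-4)) = (-11, 7, 4)
Step 2: (-11, 7, 4) -> (-(4), -(-11), -(7)) = (-4, 11, -7)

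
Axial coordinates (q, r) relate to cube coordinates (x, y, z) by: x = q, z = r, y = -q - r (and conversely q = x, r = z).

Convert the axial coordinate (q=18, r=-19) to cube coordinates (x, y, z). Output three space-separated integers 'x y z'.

x = q = 18
z = r = -19
y = -x - z = -(18) - (-19) = 1

Answer: 18 1 -19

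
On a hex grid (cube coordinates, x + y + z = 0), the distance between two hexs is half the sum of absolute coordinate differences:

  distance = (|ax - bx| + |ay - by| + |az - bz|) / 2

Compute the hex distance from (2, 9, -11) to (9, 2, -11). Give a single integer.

|ax - bx| = |2 - 9| = 7
|ay - by| = |9 - 2| = 7
|az - bz| = |-11 - (-11)| = 0
distance = (7 + 7 + 0) / 2 = 14 / 2 = 7

Answer: 7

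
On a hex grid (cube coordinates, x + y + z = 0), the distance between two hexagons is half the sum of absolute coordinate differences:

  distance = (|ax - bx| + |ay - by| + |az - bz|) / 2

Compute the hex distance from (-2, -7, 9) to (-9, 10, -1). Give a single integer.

|ax - bx| = |-2 - (-9)| = 7
|ay - by| = |-7 - 10| = 17
|az - bz| = |9 - (-1)| = 10
distance = (7 + 17 + 10) / 2 = 34 / 2 = 17

Answer: 17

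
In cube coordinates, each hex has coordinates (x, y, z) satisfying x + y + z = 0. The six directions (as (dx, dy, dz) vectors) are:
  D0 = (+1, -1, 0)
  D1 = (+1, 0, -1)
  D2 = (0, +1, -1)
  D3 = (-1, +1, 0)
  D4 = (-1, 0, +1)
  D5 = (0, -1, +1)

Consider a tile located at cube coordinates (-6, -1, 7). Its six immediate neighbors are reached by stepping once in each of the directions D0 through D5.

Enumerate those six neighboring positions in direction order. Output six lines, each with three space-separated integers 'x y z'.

Center: (-6, -1, 7). Add each direction:
  D0: (-6, -1, 7) + (1, -1, 0) = (-5, -2, 7)
  D1: (-6, -1, 7) + (1, 0, -1) = (-5, -1, 6)
  D2: (-6, -1, 7) + (0, 1, -1) = (-6, 0, 6)
  D3: (-6, -1, 7) + (-1, 1, 0) = (-7, 0, 7)
  D4: (-6, -1, 7) + (-1, 0, 1) = (-7, -1, 8)
  D5: (-6, -1, 7) + (0, -1, 1) = (-6, -2, 8)

Answer: -5 -2 7
-5 -1 6
-6 0 6
-7 0 7
-7 -1 8
-6 -2 8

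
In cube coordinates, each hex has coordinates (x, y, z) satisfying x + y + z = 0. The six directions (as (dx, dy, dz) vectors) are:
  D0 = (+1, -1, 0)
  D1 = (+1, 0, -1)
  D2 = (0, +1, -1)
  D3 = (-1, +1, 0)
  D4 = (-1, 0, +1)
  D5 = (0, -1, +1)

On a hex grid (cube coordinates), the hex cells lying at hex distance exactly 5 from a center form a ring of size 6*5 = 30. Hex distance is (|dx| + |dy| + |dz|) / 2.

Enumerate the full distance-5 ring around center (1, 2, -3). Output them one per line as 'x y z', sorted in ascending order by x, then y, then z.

Answer: -4 2 2
-4 3 1
-4 4 0
-4 5 -1
-4 6 -2
-4 7 -3
-3 1 2
-3 7 -4
-2 0 2
-2 7 -5
-1 -1 2
-1 7 -6
0 -2 2
0 7 -7
1 -3 2
1 7 -8
2 -3 1
2 6 -8
3 -3 0
3 5 -8
4 -3 -1
4 4 -8
5 -3 -2
5 3 -8
6 -3 -3
6 -2 -4
6 -1 -5
6 0 -6
6 1 -7
6 2 -8

Derivation:
Walk ring at distance 5 from (1, 2, -3):
Start at center + D4*5 = (-4, 2, 2)
  hex 0: (-4, 2, 2)
  hex 1: (-3, 1, 2)
  hex 2: (-2, 0, 2)
  hex 3: (-1, -1, 2)
  hex 4: (0, -2, 2)
  hex 5: (1, -3, 2)
  hex 6: (2, -3, 1)
  hex 7: (3, -3, 0)
  hex 8: (4, -3, -1)
  hex 9: (5, -3, -2)
  hex 10: (6, -3, -3)
  hex 11: (6, -2, -4)
  hex 12: (6, -1, -5)
  hex 13: (6, 0, -6)
  hex 14: (6, 1, -7)
  hex 15: (6, 2, -8)
  hex 16: (5, 3, -8)
  hex 17: (4, 4, -8)
  hex 18: (3, 5, -8)
  hex 19: (2, 6, -8)
  hex 20: (1, 7, -8)
  hex 21: (0, 7, -7)
  hex 22: (-1, 7, -6)
  hex 23: (-2, 7, -5)
  hex 24: (-3, 7, -4)
  hex 25: (-4, 7, -3)
  hex 26: (-4, 6, -2)
  hex 27: (-4, 5, -1)
  hex 28: (-4, 4, 0)
  hex 29: (-4, 3, 1)
Sorted: 30 hexes.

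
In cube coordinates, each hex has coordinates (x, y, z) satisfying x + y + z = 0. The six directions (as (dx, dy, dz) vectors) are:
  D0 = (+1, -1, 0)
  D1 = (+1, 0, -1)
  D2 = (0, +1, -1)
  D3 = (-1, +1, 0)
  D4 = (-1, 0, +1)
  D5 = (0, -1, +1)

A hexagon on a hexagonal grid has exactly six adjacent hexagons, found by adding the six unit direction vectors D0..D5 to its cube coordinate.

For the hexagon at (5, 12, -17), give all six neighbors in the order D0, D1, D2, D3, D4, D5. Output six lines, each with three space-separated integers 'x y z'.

Center: (5, 12, -17). Add each direction:
  D0: (5, 12, -17) + (1, -1, 0) = (6, 11, -17)
  D1: (5, 12, -17) + (1, 0, -1) = (6, 12, -18)
  D2: (5, 12, -17) + (0, 1, -1) = (5, 13, -18)
  D3: (5, 12, -17) + (-1, 1, 0) = (4, 13, -17)
  D4: (5, 12, -17) + (-1, 0, 1) = (4, 12, -16)
  D5: (5, 12, -17) + (0, -1, 1) = (5, 11, -16)

Answer: 6 11 -17
6 12 -18
5 13 -18
4 13 -17
4 12 -16
5 11 -16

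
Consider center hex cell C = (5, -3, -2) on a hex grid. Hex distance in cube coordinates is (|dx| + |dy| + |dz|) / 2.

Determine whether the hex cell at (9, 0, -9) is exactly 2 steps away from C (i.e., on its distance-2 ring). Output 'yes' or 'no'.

Answer: no

Derivation:
|px - cx| = |9 - 5| = 4
|py - cy| = |0 - (-3)| = 3
|pz - cz| = |-9 - (-2)| = 7
distance = (4+3+7)/2 = 14/2 = 7
radius = 2; distance != radius -> no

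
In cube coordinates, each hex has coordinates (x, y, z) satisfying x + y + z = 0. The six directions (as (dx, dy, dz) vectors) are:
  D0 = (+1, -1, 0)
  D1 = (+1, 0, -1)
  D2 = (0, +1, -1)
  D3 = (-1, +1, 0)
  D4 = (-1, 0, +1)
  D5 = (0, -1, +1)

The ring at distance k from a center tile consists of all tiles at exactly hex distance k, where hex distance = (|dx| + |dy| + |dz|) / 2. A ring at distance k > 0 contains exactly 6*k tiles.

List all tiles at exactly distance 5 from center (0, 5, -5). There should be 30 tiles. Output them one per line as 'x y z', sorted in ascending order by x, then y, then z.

Walk ring at distance 5 from (0, 5, -5):
Start at center + D4*5 = (-5, 5, 0)
  hex 0: (-5, 5, 0)
  hex 1: (-4, 4, 0)
  hex 2: (-3, 3, 0)
  hex 3: (-2, 2, 0)
  hex 4: (-1, 1, 0)
  hex 5: (0, 0, 0)
  hex 6: (1, 0, -1)
  hex 7: (2, 0, -2)
  hex 8: (3, 0, -3)
  hex 9: (4, 0, -4)
  hex 10: (5, 0, -5)
  hex 11: (5, 1, -6)
  hex 12: (5, 2, -7)
  hex 13: (5, 3, -8)
  hex 14: (5, 4, -9)
  hex 15: (5, 5, -10)
  hex 16: (4, 6, -10)
  hex 17: (3, 7, -10)
  hex 18: (2, 8, -10)
  hex 19: (1, 9, -10)
  hex 20: (0, 10, -10)
  hex 21: (-1, 10, -9)
  hex 22: (-2, 10, -8)
  hex 23: (-3, 10, -7)
  hex 24: (-4, 10, -6)
  hex 25: (-5, 10, -5)
  hex 26: (-5, 9, -4)
  hex 27: (-5, 8, -3)
  hex 28: (-5, 7, -2)
  hex 29: (-5, 6, -1)
Sorted: 30 hexes.

Answer: -5 5 0
-5 6 -1
-5 7 -2
-5 8 -3
-5 9 -4
-5 10 -5
-4 4 0
-4 10 -6
-3 3 0
-3 10 -7
-2 2 0
-2 10 -8
-1 1 0
-1 10 -9
0 0 0
0 10 -10
1 0 -1
1 9 -10
2 0 -2
2 8 -10
3 0 -3
3 7 -10
4 0 -4
4 6 -10
5 0 -5
5 1 -6
5 2 -7
5 3 -8
5 4 -9
5 5 -10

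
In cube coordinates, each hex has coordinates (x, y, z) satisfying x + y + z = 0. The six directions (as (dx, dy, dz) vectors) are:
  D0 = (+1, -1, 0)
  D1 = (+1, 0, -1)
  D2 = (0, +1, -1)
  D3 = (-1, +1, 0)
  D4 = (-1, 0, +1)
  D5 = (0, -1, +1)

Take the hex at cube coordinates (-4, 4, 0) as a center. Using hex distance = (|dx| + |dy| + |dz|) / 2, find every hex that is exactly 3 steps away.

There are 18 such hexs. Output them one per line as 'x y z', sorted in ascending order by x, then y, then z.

Answer: -7 4 3
-7 5 2
-7 6 1
-7 7 0
-6 3 3
-6 7 -1
-5 2 3
-5 7 -2
-4 1 3
-4 7 -3
-3 1 2
-3 6 -3
-2 1 1
-2 5 -3
-1 1 0
-1 2 -1
-1 3 -2
-1 4 -3

Derivation:
Walk ring at distance 3 from (-4, 4, 0):
Start at center + D4*3 = (-7, 4, 3)
  hex 0: (-7, 4, 3)
  hex 1: (-6, 3, 3)
  hex 2: (-5, 2, 3)
  hex 3: (-4, 1, 3)
  hex 4: (-3, 1, 2)
  hex 5: (-2, 1, 1)
  hex 6: (-1, 1, 0)
  hex 7: (-1, 2, -1)
  hex 8: (-1, 3, -2)
  hex 9: (-1, 4, -3)
  hex 10: (-2, 5, -3)
  hex 11: (-3, 6, -3)
  hex 12: (-4, 7, -3)
  hex 13: (-5, 7, -2)
  hex 14: (-6, 7, -1)
  hex 15: (-7, 7, 0)
  hex 16: (-7, 6, 1)
  hex 17: (-7, 5, 2)
Sorted: 18 hexes.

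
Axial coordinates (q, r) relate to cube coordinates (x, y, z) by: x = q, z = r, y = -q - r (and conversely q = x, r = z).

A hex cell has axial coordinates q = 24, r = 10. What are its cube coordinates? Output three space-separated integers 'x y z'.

Answer: 24 -34 10

Derivation:
x = q = 24
z = r = 10
y = -x - z = -(24) - (10) = -34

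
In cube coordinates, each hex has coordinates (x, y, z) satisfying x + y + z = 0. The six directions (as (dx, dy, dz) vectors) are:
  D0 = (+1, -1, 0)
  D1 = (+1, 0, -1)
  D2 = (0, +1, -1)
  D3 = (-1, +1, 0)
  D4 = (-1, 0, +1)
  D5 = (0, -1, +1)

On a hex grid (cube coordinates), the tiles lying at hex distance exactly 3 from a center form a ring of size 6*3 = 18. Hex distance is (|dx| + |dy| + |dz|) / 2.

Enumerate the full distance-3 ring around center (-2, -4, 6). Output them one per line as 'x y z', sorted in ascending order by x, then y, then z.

Walk ring at distance 3 from (-2, -4, 6):
Start at center + D4*3 = (-5, -4, 9)
  hex 0: (-5, -4, 9)
  hex 1: (-4, -5, 9)
  hex 2: (-3, -6, 9)
  hex 3: (-2, -7, 9)
  hex 4: (-1, -7, 8)
  hex 5: (0, -7, 7)
  hex 6: (1, -7, 6)
  hex 7: (1, -6, 5)
  hex 8: (1, -5, 4)
  hex 9: (1, -4, 3)
  hex 10: (0, -3, 3)
  hex 11: (-1, -2, 3)
  hex 12: (-2, -1, 3)
  hex 13: (-3, -1, 4)
  hex 14: (-4, -1, 5)
  hex 15: (-5, -1, 6)
  hex 16: (-5, -2, 7)
  hex 17: (-5, -3, 8)
Sorted: 18 hexes.

Answer: -5 -4 9
-5 -3 8
-5 -2 7
-5 -1 6
-4 -5 9
-4 -1 5
-3 -6 9
-3 -1 4
-2 -7 9
-2 -1 3
-1 -7 8
-1 -2 3
0 -7 7
0 -3 3
1 -7 6
1 -6 5
1 -5 4
1 -4 3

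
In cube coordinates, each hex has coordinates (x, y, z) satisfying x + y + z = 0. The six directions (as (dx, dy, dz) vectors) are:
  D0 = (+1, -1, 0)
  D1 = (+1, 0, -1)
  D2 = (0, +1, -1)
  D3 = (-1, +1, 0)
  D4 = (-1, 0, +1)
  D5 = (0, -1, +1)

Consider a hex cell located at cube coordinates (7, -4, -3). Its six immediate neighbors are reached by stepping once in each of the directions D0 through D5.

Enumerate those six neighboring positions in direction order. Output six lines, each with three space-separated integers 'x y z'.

Center: (7, -4, -3). Add each direction:
  D0: (7, -4, -3) + (1, -1, 0) = (8, -5, -3)
  D1: (7, -4, -3) + (1, 0, -1) = (8, -4, -4)
  D2: (7, -4, -3) + (0, 1, -1) = (7, -3, -4)
  D3: (7, -4, -3) + (-1, 1, 0) = (6, -3, -3)
  D4: (7, -4, -3) + (-1, 0, 1) = (6, -4, -2)
  D5: (7, -4, -3) + (0, -1, 1) = (7, -5, -2)

Answer: 8 -5 -3
8 -4 -4
7 -3 -4
6 -3 -3
6 -4 -2
7 -5 -2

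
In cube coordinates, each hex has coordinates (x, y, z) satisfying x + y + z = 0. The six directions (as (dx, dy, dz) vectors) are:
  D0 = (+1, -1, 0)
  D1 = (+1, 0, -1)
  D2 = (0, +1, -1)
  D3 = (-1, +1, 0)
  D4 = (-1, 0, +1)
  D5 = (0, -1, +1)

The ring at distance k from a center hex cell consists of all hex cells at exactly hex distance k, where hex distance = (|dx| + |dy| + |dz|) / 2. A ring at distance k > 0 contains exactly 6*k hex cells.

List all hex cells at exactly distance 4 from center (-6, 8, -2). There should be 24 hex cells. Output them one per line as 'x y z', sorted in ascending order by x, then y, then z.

Walk ring at distance 4 from (-6, 8, -2):
Start at center + D4*4 = (-10, 8, 2)
  hex 0: (-10, 8, 2)
  hex 1: (-9, 7, 2)
  hex 2: (-8, 6, 2)
  hex 3: (-7, 5, 2)
  hex 4: (-6, 4, 2)
  hex 5: (-5, 4, 1)
  hex 6: (-4, 4, 0)
  hex 7: (-3, 4, -1)
  hex 8: (-2, 4, -2)
  hex 9: (-2, 5, -3)
  hex 10: (-2, 6, -4)
  hex 11: (-2, 7, -5)
  hex 12: (-2, 8, -6)
  hex 13: (-3, 9, -6)
  hex 14: (-4, 10, -6)
  hex 15: (-5, 11, -6)
  hex 16: (-6, 12, -6)
  hex 17: (-7, 12, -5)
  hex 18: (-8, 12, -4)
  hex 19: (-9, 12, -3)
  hex 20: (-10, 12, -2)
  hex 21: (-10, 11, -1)
  hex 22: (-10, 10, 0)
  hex 23: (-10, 9, 1)
Sorted: 24 hexes.

Answer: -10 8 2
-10 9 1
-10 10 0
-10 11 -1
-10 12 -2
-9 7 2
-9 12 -3
-8 6 2
-8 12 -4
-7 5 2
-7 12 -5
-6 4 2
-6 12 -6
-5 4 1
-5 11 -6
-4 4 0
-4 10 -6
-3 4 -1
-3 9 -6
-2 4 -2
-2 5 -3
-2 6 -4
-2 7 -5
-2 8 -6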